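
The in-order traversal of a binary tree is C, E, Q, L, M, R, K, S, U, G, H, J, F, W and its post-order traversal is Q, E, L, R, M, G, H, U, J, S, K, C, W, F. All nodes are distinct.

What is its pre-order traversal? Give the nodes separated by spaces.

F C K M L E Q R S J U H G W

The last element of post-order is the root; it splits in-order into left and right subtrees.
Root F: left subtree has 12 nodes {C, E, Q, L, M, R, K, S, U, G, H, J}, right has 1 {W}.
  Root C: left subtree has 0 nodes { }, right has 11 {E, Q, L, M, R, K, S, U, G, H, J}.
    Root K: left subtree has 5 nodes {E, Q, L, M, R}, right has 5 {S, U, G, H, J}.
      Root M: left subtree has 3 nodes {E, Q, L}, right has 1 {R}.
        Root L: left subtree has 2 nodes {E, Q}, right has 0 { }.
          Root E: left subtree has 0 nodes { }, right has 1 {Q}.
      Root S: left subtree has 0 nodes { }, right has 4 {U, G, H, J}.
        Root J: left subtree has 3 nodes {U, G, H}, right has 0 { }.
          Root U: left subtree has 0 nodes { }, right has 2 {G, H}.
            Root H: left subtree has 1 node {G}, right has 0 { }.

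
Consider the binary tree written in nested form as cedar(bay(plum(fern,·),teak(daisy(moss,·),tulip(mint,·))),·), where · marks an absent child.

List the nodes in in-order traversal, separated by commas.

In-order visits the left subtree, then the node, then the right subtree.
At cedar: go left to bay.
  At bay: go left to plum.
    At plum: go left to fern.
      fern is a leaf — visit fern.
    Visit plum.
    At plum: no right child.
  Visit bay.
  At bay: go right to teak.
    At teak: go left to daisy.
      At daisy: go left to moss.
        moss is a leaf — visit moss.
      Visit daisy.
      At daisy: no right child.
    Visit teak.
    At teak: go right to tulip.
      At tulip: go left to mint.
        mint is a leaf — visit mint.
      Visit tulip.
      At tulip: no right child.
Visit cedar.
At cedar: no right child.

fern, plum, bay, moss, daisy, teak, mint, tulip, cedar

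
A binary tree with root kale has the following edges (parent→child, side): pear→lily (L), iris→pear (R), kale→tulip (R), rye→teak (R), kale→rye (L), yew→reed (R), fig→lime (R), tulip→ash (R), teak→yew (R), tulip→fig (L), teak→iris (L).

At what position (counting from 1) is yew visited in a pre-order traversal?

Pre-order visits the node, then its left subtree, then its right subtree.
Visit kale.
At kale: go left to rye.
  Visit rye.
  At rye: no left child.
  At rye: go right to teak.
    Visit teak.
    At teak: go left to iris.
      Visit iris.
      At iris: no left child.
      At iris: go right to pear.
        Visit pear.
        At pear: go left to lily.
          lily is a leaf — visit lily.
        At pear: no right child.
    At teak: go right to yew.
      Visit yew.
      At yew: no left child.
      At yew: go right to reed.
        reed is a leaf — visit reed.
At kale: go right to tulip.
  Visit tulip.
  At tulip: go left to fig.
    Visit fig.
    At fig: no left child.
    At fig: go right to lime.
      lime is a leaf — visit lime.
  At tulip: go right to ash.
    ash is a leaf — visit ash.
Full pre-order sequence: kale, rye, teak, iris, pear, lily, yew, reed, tulip, fig, lime, ash.

7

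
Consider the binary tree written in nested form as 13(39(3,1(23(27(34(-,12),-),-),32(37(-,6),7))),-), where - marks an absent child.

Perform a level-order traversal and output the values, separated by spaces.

13 39 3 1 23 32 27 37 7 34 6 12

Level-order visits nodes level by level from the root, left to right within each level.
Level 0: 13
Level 1: 39
Level 2: 3, 1
Level 3: 23, 32
Level 4: 27, 37, 7
Level 5: 34, 6
Level 6: 12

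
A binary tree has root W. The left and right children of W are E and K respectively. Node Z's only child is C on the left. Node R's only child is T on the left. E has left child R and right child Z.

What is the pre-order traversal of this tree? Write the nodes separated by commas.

Pre-order visits the node, then its left subtree, then its right subtree.
Visit W.
At W: go left to E.
  Visit E.
  At E: go left to R.
    Visit R.
    At R: go left to T.
      T is a leaf — visit T.
    At R: no right child.
  At E: go right to Z.
    Visit Z.
    At Z: go left to C.
      C is a leaf — visit C.
    At Z: no right child.
At W: go right to K.
  K is a leaf — visit K.

W, E, R, T, Z, C, K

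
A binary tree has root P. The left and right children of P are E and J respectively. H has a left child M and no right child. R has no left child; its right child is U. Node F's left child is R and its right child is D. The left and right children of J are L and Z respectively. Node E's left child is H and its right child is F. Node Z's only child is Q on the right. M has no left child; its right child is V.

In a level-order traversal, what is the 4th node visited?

Level-order visits nodes level by level from the root, left to right within each level.
Level 0: P
Level 1: E, J
Level 2: H, F, L, Z
Level 3: M, R, D, Q
Level 4: V, U
Full level-order sequence: P, E, J, H, F, L, Z, M, R, D, Q, V, U.

H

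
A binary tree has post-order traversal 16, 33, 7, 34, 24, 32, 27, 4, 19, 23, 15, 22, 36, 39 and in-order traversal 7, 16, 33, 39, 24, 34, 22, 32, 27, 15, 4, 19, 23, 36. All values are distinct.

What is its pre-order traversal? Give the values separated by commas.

39, 7, 33, 16, 36, 22, 24, 34, 15, 27, 32, 23, 19, 4

The last element of post-order is the root; it splits in-order into left and right subtrees.
Root 39: left subtree has 3 nodes {7, 16, 33}, right has 10 {24, 34, 22, 32, 27, 15, 4, 19, 23, 36}.
  Root 7: left subtree has 0 nodes { }, right has 2 {16, 33}.
    Root 33: left subtree has 1 node {16}, right has 0 { }.
  Root 36: left subtree has 9 nodes {24, 34, 22, 32, 27, 15, 4, 19, 23}, right has 0 { }.
    Root 22: left subtree has 2 nodes {24, 34}, right has 6 {32, 27, 15, 4, 19, 23}.
      Root 24: left subtree has 0 nodes { }, right has 1 {34}.
      Root 15: left subtree has 2 nodes {32, 27}, right has 3 {4, 19, 23}.
        Root 27: left subtree has 1 node {32}, right has 0 { }.
        Root 23: left subtree has 2 nodes {4, 19}, right has 0 { }.
          Root 19: left subtree has 1 node {4}, right has 0 { }.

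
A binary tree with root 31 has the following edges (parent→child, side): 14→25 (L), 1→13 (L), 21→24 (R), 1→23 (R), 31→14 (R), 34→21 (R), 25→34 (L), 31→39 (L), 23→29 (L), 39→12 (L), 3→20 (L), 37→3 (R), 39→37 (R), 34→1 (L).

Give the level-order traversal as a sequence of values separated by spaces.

Level-order visits nodes level by level from the root, left to right within each level.
Level 0: 31
Level 1: 39, 14
Level 2: 12, 37, 25
Level 3: 3, 34
Level 4: 20, 1, 21
Level 5: 13, 23, 24
Level 6: 29

31 39 14 12 37 25 3 34 20 1 21 13 23 24 29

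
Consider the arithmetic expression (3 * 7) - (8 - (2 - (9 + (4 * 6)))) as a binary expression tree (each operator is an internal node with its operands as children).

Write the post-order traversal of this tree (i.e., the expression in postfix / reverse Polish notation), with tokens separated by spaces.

Post-order on an expression tree gives postfix notation: for each operator, emit left operand, right operand, then the operator.

3 7 * 8 2 9 4 6 * + - - -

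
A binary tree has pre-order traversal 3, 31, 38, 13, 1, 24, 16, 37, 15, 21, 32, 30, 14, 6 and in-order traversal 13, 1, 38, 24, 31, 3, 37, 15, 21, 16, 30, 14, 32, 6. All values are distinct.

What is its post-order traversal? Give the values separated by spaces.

The first element of pre-order is the root; it splits in-order into left and right subtrees.
Root 3: left subtree has 5 nodes {13, 1, 38, 24, 31}, right has 8 {37, 15, 21, 16, 30, 14, 32, 6}.
  Root 31: left subtree has 4 nodes {13, 1, 38, 24}, right has 0 { }.
    Root 38: left subtree has 2 nodes {13, 1}, right has 1 {24}.
      Root 13: left subtree has 0 nodes { }, right has 1 {1}.
  Root 16: left subtree has 3 nodes {37, 15, 21}, right has 4 {30, 14, 32, 6}.
    Root 37: left subtree has 0 nodes { }, right has 2 {15, 21}.
      Root 15: left subtree has 0 nodes { }, right has 1 {21}.
    Root 32: left subtree has 2 nodes {30, 14}, right has 1 {6}.
      Root 30: left subtree has 0 nodes { }, right has 1 {14}.

1 13 24 38 31 21 15 37 14 30 6 32 16 3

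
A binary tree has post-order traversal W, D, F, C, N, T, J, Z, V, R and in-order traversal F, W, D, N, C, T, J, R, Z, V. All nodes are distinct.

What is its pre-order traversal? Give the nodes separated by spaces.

The last element of post-order is the root; it splits in-order into left and right subtrees.
Root R: left subtree has 7 nodes {F, W, D, N, C, T, J}, right has 2 {Z, V}.
  Root J: left subtree has 6 nodes {F, W, D, N, C, T}, right has 0 { }.
    Root T: left subtree has 5 nodes {F, W, D, N, C}, right has 0 { }.
      Root N: left subtree has 3 nodes {F, W, D}, right has 1 {C}.
        Root F: left subtree has 0 nodes { }, right has 2 {W, D}.
          Root D: left subtree has 1 node {W}, right has 0 { }.
  Root V: left subtree has 1 node {Z}, right has 0 { }.

R J T N F D W C V Z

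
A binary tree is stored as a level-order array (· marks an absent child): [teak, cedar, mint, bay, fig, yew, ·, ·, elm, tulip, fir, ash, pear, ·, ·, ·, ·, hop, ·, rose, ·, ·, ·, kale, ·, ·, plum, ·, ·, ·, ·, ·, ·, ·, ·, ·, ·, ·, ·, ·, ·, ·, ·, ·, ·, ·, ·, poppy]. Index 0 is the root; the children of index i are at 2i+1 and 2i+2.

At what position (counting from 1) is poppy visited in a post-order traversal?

Post-order visits the left subtree, then the right subtree, then the node.
At teak: go left to cedar.
  At cedar: go left to bay.
    At bay: no left child.
    At bay: go right to elm.
      At elm: go left to hop.
        hop is a leaf — visit hop.
      At elm: no right child.
      Visit elm.
    Visit bay.
  At cedar: go right to fig.
    At fig: go left to tulip.
      At tulip: go left to rose.
        rose is a leaf — visit rose.
      At tulip: no right child.
      Visit tulip.
    At fig: go right to fir.
      fir is a leaf — visit fir.
    Visit fig.
  Visit cedar.
At teak: go right to mint.
  At mint: go left to yew.
    At yew: go left to ash.
      At ash: go left to kale.
        At kale: go left to poppy.
          poppy is a leaf — visit poppy.
        At kale: no right child.
        Visit kale.
      At ash: no right child.
      Visit ash.
    At yew: go right to pear.
      At pear: no left child.
      At pear: go right to plum.
        plum is a leaf — visit plum.
      Visit pear.
    Visit yew.
  At mint: no right child.
  Visit mint.
Visit teak.
Full post-order sequence: hop, elm, bay, rose, tulip, fir, fig, cedar, poppy, kale, ash, plum, pear, yew, mint, teak.

9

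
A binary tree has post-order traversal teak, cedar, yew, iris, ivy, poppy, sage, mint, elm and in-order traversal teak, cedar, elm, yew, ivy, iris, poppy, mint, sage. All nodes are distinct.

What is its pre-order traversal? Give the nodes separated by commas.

The last element of post-order is the root; it splits in-order into left and right subtrees.
Root elm: left subtree has 2 nodes {teak, cedar}, right has 6 {yew, ivy, iris, poppy, mint, sage}.
  Root cedar: left subtree has 1 node {teak}, right has 0 { }.
  Root mint: left subtree has 4 nodes {yew, ivy, iris, poppy}, right has 1 {sage}.
    Root poppy: left subtree has 3 nodes {yew, ivy, iris}, right has 0 { }.
      Root ivy: left subtree has 1 node {yew}, right has 1 {iris}.

elm, cedar, teak, mint, poppy, ivy, yew, iris, sage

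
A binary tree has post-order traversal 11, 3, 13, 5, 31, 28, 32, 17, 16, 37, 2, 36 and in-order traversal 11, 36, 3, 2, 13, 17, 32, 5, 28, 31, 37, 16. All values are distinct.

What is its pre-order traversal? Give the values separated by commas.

36, 11, 2, 3, 37, 17, 13, 32, 28, 5, 31, 16

The last element of post-order is the root; it splits in-order into left and right subtrees.
Root 36: left subtree has 1 node {11}, right has 10 {3, 2, 13, 17, 32, 5, 28, 31, 37, 16}.
  Root 2: left subtree has 1 node {3}, right has 8 {13, 17, 32, 5, 28, 31, 37, 16}.
    Root 37: left subtree has 6 nodes {13, 17, 32, 5, 28, 31}, right has 1 {16}.
      Root 17: left subtree has 1 node {13}, right has 4 {32, 5, 28, 31}.
        Root 32: left subtree has 0 nodes { }, right has 3 {5, 28, 31}.
          Root 28: left subtree has 1 node {5}, right has 1 {31}.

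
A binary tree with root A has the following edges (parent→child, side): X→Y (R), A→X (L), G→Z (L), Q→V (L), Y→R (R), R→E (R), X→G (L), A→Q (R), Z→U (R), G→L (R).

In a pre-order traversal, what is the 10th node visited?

Pre-order visits the node, then its left subtree, then its right subtree.
Visit A.
At A: go left to X.
  Visit X.
  At X: go left to G.
    Visit G.
    At G: go left to Z.
      Visit Z.
      At Z: no left child.
      At Z: go right to U.
        U is a leaf — visit U.
    At G: go right to L.
      L is a leaf — visit L.
  At X: go right to Y.
    Visit Y.
    At Y: no left child.
    At Y: go right to R.
      Visit R.
      At R: no left child.
      At R: go right to E.
        E is a leaf — visit E.
At A: go right to Q.
  Visit Q.
  At Q: go left to V.
    V is a leaf — visit V.
  At Q: no right child.
Full pre-order sequence: A, X, G, Z, U, L, Y, R, E, Q, V.

Q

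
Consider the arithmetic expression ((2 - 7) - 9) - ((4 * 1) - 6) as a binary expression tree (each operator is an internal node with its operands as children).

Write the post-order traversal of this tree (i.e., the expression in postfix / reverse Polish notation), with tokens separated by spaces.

2 7 - 9 - 4 1 * 6 - -

Post-order on an expression tree gives postfix notation: for each operator, emit left operand, right operand, then the operator.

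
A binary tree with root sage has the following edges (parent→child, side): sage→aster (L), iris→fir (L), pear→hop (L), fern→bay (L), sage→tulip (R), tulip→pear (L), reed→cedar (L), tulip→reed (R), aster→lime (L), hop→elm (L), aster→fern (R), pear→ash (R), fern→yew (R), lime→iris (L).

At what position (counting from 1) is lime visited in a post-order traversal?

3

Post-order visits the left subtree, then the right subtree, then the node.
At sage: go left to aster.
  At aster: go left to lime.
    At lime: go left to iris.
      At iris: go left to fir.
        fir is a leaf — visit fir.
      At iris: no right child.
      Visit iris.
    At lime: no right child.
    Visit lime.
  At aster: go right to fern.
    At fern: go left to bay.
      bay is a leaf — visit bay.
    At fern: go right to yew.
      yew is a leaf — visit yew.
    Visit fern.
  Visit aster.
At sage: go right to tulip.
  At tulip: go left to pear.
    At pear: go left to hop.
      At hop: go left to elm.
        elm is a leaf — visit elm.
      At hop: no right child.
      Visit hop.
    At pear: go right to ash.
      ash is a leaf — visit ash.
    Visit pear.
  At tulip: go right to reed.
    At reed: go left to cedar.
      cedar is a leaf — visit cedar.
    At reed: no right child.
    Visit reed.
  Visit tulip.
Visit sage.
Full post-order sequence: fir, iris, lime, bay, yew, fern, aster, elm, hop, ash, pear, cedar, reed, tulip, sage.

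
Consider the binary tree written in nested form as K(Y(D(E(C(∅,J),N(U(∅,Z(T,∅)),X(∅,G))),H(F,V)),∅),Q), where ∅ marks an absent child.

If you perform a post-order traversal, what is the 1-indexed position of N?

Post-order visits the left subtree, then the right subtree, then the node.
At K: go left to Y.
  At Y: go left to D.
    At D: go left to E.
      At E: go left to C.
        At C: no left child.
        At C: go right to J.
          J is a leaf — visit J.
        Visit C.
      At E: go right to N.
        At N: go left to U.
          At U: no left child.
          At U: go right to Z.
            At Z: go left to T.
              T is a leaf — visit T.
            At Z: no right child.
            Visit Z.
          Visit U.
        At N: go right to X.
          At X: no left child.
          At X: go right to G.
            G is a leaf — visit G.
          Visit X.
        Visit N.
      Visit E.
    At D: go right to H.
      At H: go left to F.
        F is a leaf — visit F.
      At H: go right to V.
        V is a leaf — visit V.
      Visit H.
    Visit D.
  At Y: no right child.
  Visit Y.
At K: go right to Q.
  Q is a leaf — visit Q.
Visit K.
Full post-order sequence: J, C, T, Z, U, G, X, N, E, F, V, H, D, Y, Q, K.

8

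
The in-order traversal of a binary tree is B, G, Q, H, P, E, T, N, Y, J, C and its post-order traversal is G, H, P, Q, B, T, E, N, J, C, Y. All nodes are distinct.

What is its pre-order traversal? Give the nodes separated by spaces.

The last element of post-order is the root; it splits in-order into left and right subtrees.
Root Y: left subtree has 8 nodes {B, G, Q, H, P, E, T, N}, right has 2 {J, C}.
  Root N: left subtree has 7 nodes {B, G, Q, H, P, E, T}, right has 0 { }.
    Root E: left subtree has 5 nodes {B, G, Q, H, P}, right has 1 {T}.
      Root B: left subtree has 0 nodes { }, right has 4 {G, Q, H, P}.
        Root Q: left subtree has 1 node {G}, right has 2 {H, P}.
          Root P: left subtree has 1 node {H}, right has 0 { }.
  Root C: left subtree has 1 node {J}, right has 0 { }.

Y N E B Q G P H T C J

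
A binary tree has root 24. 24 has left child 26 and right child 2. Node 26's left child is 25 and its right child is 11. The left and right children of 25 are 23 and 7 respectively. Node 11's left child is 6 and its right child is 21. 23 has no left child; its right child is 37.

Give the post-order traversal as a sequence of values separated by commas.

37, 23, 7, 25, 6, 21, 11, 26, 2, 24

Post-order visits the left subtree, then the right subtree, then the node.
At 24: go left to 26.
  At 26: go left to 25.
    At 25: go left to 23.
      At 23: no left child.
      At 23: go right to 37.
        37 is a leaf — visit 37.
      Visit 23.
    At 25: go right to 7.
      7 is a leaf — visit 7.
    Visit 25.
  At 26: go right to 11.
    At 11: go left to 6.
      6 is a leaf — visit 6.
    At 11: go right to 21.
      21 is a leaf — visit 21.
    Visit 11.
  Visit 26.
At 24: go right to 2.
  2 is a leaf — visit 2.
Visit 24.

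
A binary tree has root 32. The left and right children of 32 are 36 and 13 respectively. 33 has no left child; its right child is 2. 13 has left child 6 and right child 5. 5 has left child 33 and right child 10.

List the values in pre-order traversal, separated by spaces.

32 36 13 6 5 33 2 10

Pre-order visits the node, then its left subtree, then its right subtree.
Visit 32.
At 32: go left to 36.
  36 is a leaf — visit 36.
At 32: go right to 13.
  Visit 13.
  At 13: go left to 6.
    6 is a leaf — visit 6.
  At 13: go right to 5.
    Visit 5.
    At 5: go left to 33.
      Visit 33.
      At 33: no left child.
      At 33: go right to 2.
        2 is a leaf — visit 2.
    At 5: go right to 10.
      10 is a leaf — visit 10.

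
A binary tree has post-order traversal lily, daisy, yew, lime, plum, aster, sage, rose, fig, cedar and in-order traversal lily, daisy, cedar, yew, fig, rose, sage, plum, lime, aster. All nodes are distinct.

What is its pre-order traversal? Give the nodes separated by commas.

The last element of post-order is the root; it splits in-order into left and right subtrees.
Root cedar: left subtree has 2 nodes {lily, daisy}, right has 7 {yew, fig, rose, sage, plum, lime, aster}.
  Root daisy: left subtree has 1 node {lily}, right has 0 { }.
  Root fig: left subtree has 1 node {yew}, right has 5 {rose, sage, plum, lime, aster}.
    Root rose: left subtree has 0 nodes { }, right has 4 {sage, plum, lime, aster}.
      Root sage: left subtree has 0 nodes { }, right has 3 {plum, lime, aster}.
        Root aster: left subtree has 2 nodes {plum, lime}, right has 0 { }.
          Root plum: left subtree has 0 nodes { }, right has 1 {lime}.

cedar, daisy, lily, fig, yew, rose, sage, aster, plum, lime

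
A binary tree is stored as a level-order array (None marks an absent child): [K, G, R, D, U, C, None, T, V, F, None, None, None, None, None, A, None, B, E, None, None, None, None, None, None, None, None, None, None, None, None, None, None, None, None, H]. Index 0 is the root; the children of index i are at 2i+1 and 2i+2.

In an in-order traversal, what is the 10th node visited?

U

In-order visits the left subtree, then the node, then the right subtree.
At K: go left to G.
  At G: go left to D.
    At D: go left to T.
      At T: go left to A.
        A is a leaf — visit A.
      Visit T.
      At T: no right child.
    Visit D.
    At D: go right to V.
      At V: go left to B.
        At B: go left to H.
          H is a leaf — visit H.
        Visit B.
        At B: no right child.
      Visit V.
      At V: go right to E.
        E is a leaf — visit E.
  Visit G.
  At G: go right to U.
    At U: go left to F.
      F is a leaf — visit F.
    Visit U.
    At U: no right child.
Visit K.
At K: go right to R.
  At R: go left to C.
    C is a leaf — visit C.
  Visit R.
  At R: no right child.
Full in-order sequence: A, T, D, H, B, V, E, G, F, U, K, C, R.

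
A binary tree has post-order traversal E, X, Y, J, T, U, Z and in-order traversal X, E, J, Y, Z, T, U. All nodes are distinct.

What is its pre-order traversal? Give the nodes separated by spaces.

The last element of post-order is the root; it splits in-order into left and right subtrees.
Root Z: left subtree has 4 nodes {X, E, J, Y}, right has 2 {T, U}.
  Root J: left subtree has 2 nodes {X, E}, right has 1 {Y}.
    Root X: left subtree has 0 nodes { }, right has 1 {E}.
  Root U: left subtree has 1 node {T}, right has 0 { }.

Z J X E Y U T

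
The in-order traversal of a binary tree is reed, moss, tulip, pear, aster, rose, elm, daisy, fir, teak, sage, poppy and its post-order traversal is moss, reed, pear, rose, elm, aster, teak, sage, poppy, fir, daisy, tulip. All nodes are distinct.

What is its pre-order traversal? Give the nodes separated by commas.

The last element of post-order is the root; it splits in-order into left and right subtrees.
Root tulip: left subtree has 2 nodes {reed, moss}, right has 9 {pear, aster, rose, elm, daisy, fir, teak, sage, poppy}.
  Root reed: left subtree has 0 nodes { }, right has 1 {moss}.
  Root daisy: left subtree has 4 nodes {pear, aster, rose, elm}, right has 4 {fir, teak, sage, poppy}.
    Root aster: left subtree has 1 node {pear}, right has 2 {rose, elm}.
      Root elm: left subtree has 1 node {rose}, right has 0 { }.
    Root fir: left subtree has 0 nodes { }, right has 3 {teak, sage, poppy}.
      Root poppy: left subtree has 2 nodes {teak, sage}, right has 0 { }.
        Root sage: left subtree has 1 node {teak}, right has 0 { }.

tulip, reed, moss, daisy, aster, pear, elm, rose, fir, poppy, sage, teak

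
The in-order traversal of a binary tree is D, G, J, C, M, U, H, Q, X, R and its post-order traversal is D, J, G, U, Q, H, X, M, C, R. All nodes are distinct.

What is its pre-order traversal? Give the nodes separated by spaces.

R C G D J M X H U Q

The last element of post-order is the root; it splits in-order into left and right subtrees.
Root R: left subtree has 9 nodes {D, G, J, C, M, U, H, Q, X}, right has 0 { }.
  Root C: left subtree has 3 nodes {D, G, J}, right has 5 {M, U, H, Q, X}.
    Root G: left subtree has 1 node {D}, right has 1 {J}.
    Root M: left subtree has 0 nodes { }, right has 4 {U, H, Q, X}.
      Root X: left subtree has 3 nodes {U, H, Q}, right has 0 { }.
        Root H: left subtree has 1 node {U}, right has 1 {Q}.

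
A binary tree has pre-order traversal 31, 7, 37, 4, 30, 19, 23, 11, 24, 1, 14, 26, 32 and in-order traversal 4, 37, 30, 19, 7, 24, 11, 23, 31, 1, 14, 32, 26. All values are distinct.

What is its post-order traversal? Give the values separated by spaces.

The first element of pre-order is the root; it splits in-order into left and right subtrees.
Root 31: left subtree has 8 nodes {4, 37, 30, 19, 7, 24, 11, 23}, right has 4 {1, 14, 32, 26}.
  Root 7: left subtree has 4 nodes {4, 37, 30, 19}, right has 3 {24, 11, 23}.
    Root 37: left subtree has 1 node {4}, right has 2 {30, 19}.
      Root 30: left subtree has 0 nodes { }, right has 1 {19}.
    Root 23: left subtree has 2 nodes {24, 11}, right has 0 { }.
      Root 11: left subtree has 1 node {24}, right has 0 { }.
  Root 1: left subtree has 0 nodes { }, right has 3 {14, 32, 26}.
    Root 14: left subtree has 0 nodes { }, right has 2 {32, 26}.
      Root 26: left subtree has 1 node {32}, right has 0 { }.

4 19 30 37 24 11 23 7 32 26 14 1 31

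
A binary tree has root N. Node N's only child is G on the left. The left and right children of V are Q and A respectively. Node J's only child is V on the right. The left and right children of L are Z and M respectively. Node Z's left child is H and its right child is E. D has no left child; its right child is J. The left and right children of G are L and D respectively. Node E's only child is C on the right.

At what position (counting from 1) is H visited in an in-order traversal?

In-order visits the left subtree, then the node, then the right subtree.
At N: go left to G.
  At G: go left to L.
    At L: go left to Z.
      At Z: go left to H.
        H is a leaf — visit H.
      Visit Z.
      At Z: go right to E.
        At E: no left child.
        Visit E.
        At E: go right to C.
          C is a leaf — visit C.
    Visit L.
    At L: go right to M.
      M is a leaf — visit M.
  Visit G.
  At G: go right to D.
    At D: no left child.
    Visit D.
    At D: go right to J.
      At J: no left child.
      Visit J.
      At J: go right to V.
        At V: go left to Q.
          Q is a leaf — visit Q.
        Visit V.
        At V: go right to A.
          A is a leaf — visit A.
Visit N.
At N: no right child.
Full in-order sequence: H, Z, E, C, L, M, G, D, J, Q, V, A, N.

1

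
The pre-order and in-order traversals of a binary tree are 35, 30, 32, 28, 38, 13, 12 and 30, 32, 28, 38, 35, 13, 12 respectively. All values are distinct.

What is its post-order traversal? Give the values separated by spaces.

The first element of pre-order is the root; it splits in-order into left and right subtrees.
Root 35: left subtree has 4 nodes {30, 32, 28, 38}, right has 2 {13, 12}.
  Root 30: left subtree has 0 nodes { }, right has 3 {32, 28, 38}.
    Root 32: left subtree has 0 nodes { }, right has 2 {28, 38}.
      Root 28: left subtree has 0 nodes { }, right has 1 {38}.
  Root 13: left subtree has 0 nodes { }, right has 1 {12}.

38 28 32 30 12 13 35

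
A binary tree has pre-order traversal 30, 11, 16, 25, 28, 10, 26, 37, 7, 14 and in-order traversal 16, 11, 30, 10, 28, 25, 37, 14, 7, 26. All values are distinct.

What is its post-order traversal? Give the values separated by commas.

16, 11, 10, 28, 14, 7, 37, 26, 25, 30

The first element of pre-order is the root; it splits in-order into left and right subtrees.
Root 30: left subtree has 2 nodes {16, 11}, right has 7 {10, 28, 25, 37, 14, 7, 26}.
  Root 11: left subtree has 1 node {16}, right has 0 { }.
  Root 25: left subtree has 2 nodes {10, 28}, right has 4 {37, 14, 7, 26}.
    Root 28: left subtree has 1 node {10}, right has 0 { }.
    Root 26: left subtree has 3 nodes {37, 14, 7}, right has 0 { }.
      Root 37: left subtree has 0 nodes { }, right has 2 {14, 7}.
        Root 7: left subtree has 1 node {14}, right has 0 { }.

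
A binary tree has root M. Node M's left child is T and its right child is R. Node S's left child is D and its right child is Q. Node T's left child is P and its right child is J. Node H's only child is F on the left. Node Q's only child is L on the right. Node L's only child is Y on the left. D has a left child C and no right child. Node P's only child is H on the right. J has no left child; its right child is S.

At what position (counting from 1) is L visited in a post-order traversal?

Post-order visits the left subtree, then the right subtree, then the node.
At M: go left to T.
  At T: go left to P.
    At P: no left child.
    At P: go right to H.
      At H: go left to F.
        F is a leaf — visit F.
      At H: no right child.
      Visit H.
    Visit P.
  At T: go right to J.
    At J: no left child.
    At J: go right to S.
      At S: go left to D.
        At D: go left to C.
          C is a leaf — visit C.
        At D: no right child.
        Visit D.
      At S: go right to Q.
        At Q: no left child.
        At Q: go right to L.
          At L: go left to Y.
            Y is a leaf — visit Y.
          At L: no right child.
          Visit L.
        Visit Q.
      Visit S.
    Visit J.
  Visit T.
At M: go right to R.
  R is a leaf — visit R.
Visit M.
Full post-order sequence: F, H, P, C, D, Y, L, Q, S, J, T, R, M.

7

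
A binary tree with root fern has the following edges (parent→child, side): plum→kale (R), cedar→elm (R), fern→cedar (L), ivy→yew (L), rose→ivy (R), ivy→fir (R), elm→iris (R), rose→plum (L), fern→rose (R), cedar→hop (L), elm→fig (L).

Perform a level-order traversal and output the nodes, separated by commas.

fern, cedar, rose, hop, elm, plum, ivy, fig, iris, kale, yew, fir

Level-order visits nodes level by level from the root, left to right within each level.
Level 0: fern
Level 1: cedar, rose
Level 2: hop, elm, plum, ivy
Level 3: fig, iris, kale, yew, fir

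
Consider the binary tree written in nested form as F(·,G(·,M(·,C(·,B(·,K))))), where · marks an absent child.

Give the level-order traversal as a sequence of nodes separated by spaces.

F G M C B K

Level-order visits nodes level by level from the root, left to right within each level.
Level 0: F
Level 1: G
Level 2: M
Level 3: C
Level 4: B
Level 5: K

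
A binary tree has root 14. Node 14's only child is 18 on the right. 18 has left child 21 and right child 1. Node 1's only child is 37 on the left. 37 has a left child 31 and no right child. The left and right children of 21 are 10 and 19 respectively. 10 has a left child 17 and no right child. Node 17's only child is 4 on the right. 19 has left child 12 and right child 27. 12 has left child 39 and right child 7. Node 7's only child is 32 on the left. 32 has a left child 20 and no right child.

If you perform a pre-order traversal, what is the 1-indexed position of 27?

Pre-order visits the node, then its left subtree, then its right subtree.
Visit 14.
At 14: no left child.
At 14: go right to 18.
  Visit 18.
  At 18: go left to 21.
    Visit 21.
    At 21: go left to 10.
      Visit 10.
      At 10: go left to 17.
        Visit 17.
        At 17: no left child.
        At 17: go right to 4.
          4 is a leaf — visit 4.
      At 10: no right child.
    At 21: go right to 19.
      Visit 19.
      At 19: go left to 12.
        Visit 12.
        At 12: go left to 39.
          39 is a leaf — visit 39.
        At 12: go right to 7.
          Visit 7.
          At 7: go left to 32.
            Visit 32.
            At 32: go left to 20.
              20 is a leaf — visit 20.
            At 32: no right child.
          At 7: no right child.
      At 19: go right to 27.
        27 is a leaf — visit 27.
  At 18: go right to 1.
    Visit 1.
    At 1: go left to 37.
      Visit 37.
      At 37: go left to 31.
        31 is a leaf — visit 31.
      At 37: no right child.
    At 1: no right child.
Full pre-order sequence: 14, 18, 21, 10, 17, 4, 19, 12, 39, 7, 32, 20, 27, 1, 37, 31.

13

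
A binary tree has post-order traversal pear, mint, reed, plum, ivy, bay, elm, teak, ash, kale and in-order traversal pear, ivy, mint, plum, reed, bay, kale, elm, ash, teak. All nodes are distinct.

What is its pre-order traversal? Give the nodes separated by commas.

The last element of post-order is the root; it splits in-order into left and right subtrees.
Root kale: left subtree has 6 nodes {pear, ivy, mint, plum, reed, bay}, right has 3 {elm, ash, teak}.
  Root bay: left subtree has 5 nodes {pear, ivy, mint, plum, reed}, right has 0 { }.
    Root ivy: left subtree has 1 node {pear}, right has 3 {mint, plum, reed}.
      Root plum: left subtree has 1 node {mint}, right has 1 {reed}.
  Root ash: left subtree has 1 node {elm}, right has 1 {teak}.

kale, bay, ivy, pear, plum, mint, reed, ash, elm, teak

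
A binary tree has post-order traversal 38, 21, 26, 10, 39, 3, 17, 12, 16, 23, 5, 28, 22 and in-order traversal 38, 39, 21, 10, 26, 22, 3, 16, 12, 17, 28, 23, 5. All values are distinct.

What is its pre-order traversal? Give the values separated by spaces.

The last element of post-order is the root; it splits in-order into left and right subtrees.
Root 22: left subtree has 5 nodes {38, 39, 21, 10, 26}, right has 7 {3, 16, 12, 17, 28, 23, 5}.
  Root 39: left subtree has 1 node {38}, right has 3 {21, 10, 26}.
    Root 10: left subtree has 1 node {21}, right has 1 {26}.
  Root 28: left subtree has 4 nodes {3, 16, 12, 17}, right has 2 {23, 5}.
    Root 16: left subtree has 1 node {3}, right has 2 {12, 17}.
      Root 12: left subtree has 0 nodes { }, right has 1 {17}.
    Root 5: left subtree has 1 node {23}, right has 0 { }.

22 39 38 10 21 26 28 16 3 12 17 5 23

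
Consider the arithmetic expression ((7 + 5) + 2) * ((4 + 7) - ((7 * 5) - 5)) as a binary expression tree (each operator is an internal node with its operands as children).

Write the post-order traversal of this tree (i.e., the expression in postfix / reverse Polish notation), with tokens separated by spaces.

7 5 + 2 + 4 7 + 7 5 * 5 - - *

Post-order on an expression tree gives postfix notation: for each operator, emit left operand, right operand, then the operator.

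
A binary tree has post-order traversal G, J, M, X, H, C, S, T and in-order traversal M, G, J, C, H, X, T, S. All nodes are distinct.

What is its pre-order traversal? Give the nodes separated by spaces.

T C M J G H X S

The last element of post-order is the root; it splits in-order into left and right subtrees.
Root T: left subtree has 6 nodes {M, G, J, C, H, X}, right has 1 {S}.
  Root C: left subtree has 3 nodes {M, G, J}, right has 2 {H, X}.
    Root M: left subtree has 0 nodes { }, right has 2 {G, J}.
      Root J: left subtree has 1 node {G}, right has 0 { }.
    Root H: left subtree has 0 nodes { }, right has 1 {X}.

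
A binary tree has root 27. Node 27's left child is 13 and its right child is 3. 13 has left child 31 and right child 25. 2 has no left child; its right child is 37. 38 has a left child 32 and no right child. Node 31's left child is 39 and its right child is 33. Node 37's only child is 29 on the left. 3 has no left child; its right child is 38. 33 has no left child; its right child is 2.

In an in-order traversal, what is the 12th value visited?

38

In-order visits the left subtree, then the node, then the right subtree.
At 27: go left to 13.
  At 13: go left to 31.
    At 31: go left to 39.
      39 is a leaf — visit 39.
    Visit 31.
    At 31: go right to 33.
      At 33: no left child.
      Visit 33.
      At 33: go right to 2.
        At 2: no left child.
        Visit 2.
        At 2: go right to 37.
          At 37: go left to 29.
            29 is a leaf — visit 29.
          Visit 37.
          At 37: no right child.
  Visit 13.
  At 13: go right to 25.
    25 is a leaf — visit 25.
Visit 27.
At 27: go right to 3.
  At 3: no left child.
  Visit 3.
  At 3: go right to 38.
    At 38: go left to 32.
      32 is a leaf — visit 32.
    Visit 38.
    At 38: no right child.
Full in-order sequence: 39, 31, 33, 2, 29, 37, 13, 25, 27, 3, 32, 38.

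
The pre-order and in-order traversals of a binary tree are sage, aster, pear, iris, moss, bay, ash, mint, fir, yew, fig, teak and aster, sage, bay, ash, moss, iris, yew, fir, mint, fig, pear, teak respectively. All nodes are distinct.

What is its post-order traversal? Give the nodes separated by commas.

The first element of pre-order is the root; it splits in-order into left and right subtrees.
Root sage: left subtree has 1 node {aster}, right has 10 {bay, ash, moss, iris, yew, fir, mint, fig, pear, teak}.
  Root pear: left subtree has 8 nodes {bay, ash, moss, iris, yew, fir, mint, fig}, right has 1 {teak}.
    Root iris: left subtree has 3 nodes {bay, ash, moss}, right has 4 {yew, fir, mint, fig}.
      Root moss: left subtree has 2 nodes {bay, ash}, right has 0 { }.
        Root bay: left subtree has 0 nodes { }, right has 1 {ash}.
      Root mint: left subtree has 2 nodes {yew, fir}, right has 1 {fig}.
        Root fir: left subtree has 1 node {yew}, right has 0 { }.

aster, ash, bay, moss, yew, fir, fig, mint, iris, teak, pear, sage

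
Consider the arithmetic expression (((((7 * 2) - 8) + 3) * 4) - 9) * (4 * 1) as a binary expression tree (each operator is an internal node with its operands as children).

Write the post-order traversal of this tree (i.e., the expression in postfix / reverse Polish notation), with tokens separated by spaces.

Post-order on an expression tree gives postfix notation: for each operator, emit left operand, right operand, then the operator.

7 2 * 8 - 3 + 4 * 9 - 4 1 * *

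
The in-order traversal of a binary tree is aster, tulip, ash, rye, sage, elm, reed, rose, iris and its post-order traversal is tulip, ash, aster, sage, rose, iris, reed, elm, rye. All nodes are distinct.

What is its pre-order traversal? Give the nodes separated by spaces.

The last element of post-order is the root; it splits in-order into left and right subtrees.
Root rye: left subtree has 3 nodes {aster, tulip, ash}, right has 5 {sage, elm, reed, rose, iris}.
  Root aster: left subtree has 0 nodes { }, right has 2 {tulip, ash}.
    Root ash: left subtree has 1 node {tulip}, right has 0 { }.
  Root elm: left subtree has 1 node {sage}, right has 3 {reed, rose, iris}.
    Root reed: left subtree has 0 nodes { }, right has 2 {rose, iris}.
      Root iris: left subtree has 1 node {rose}, right has 0 { }.

rye aster ash tulip elm sage reed iris rose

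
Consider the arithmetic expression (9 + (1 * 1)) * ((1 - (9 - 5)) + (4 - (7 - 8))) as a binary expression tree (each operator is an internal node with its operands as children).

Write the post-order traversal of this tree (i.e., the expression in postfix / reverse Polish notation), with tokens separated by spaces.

Post-order on an expression tree gives postfix notation: for each operator, emit left operand, right operand, then the operator.

9 1 1 * + 1 9 5 - - 4 7 8 - - + *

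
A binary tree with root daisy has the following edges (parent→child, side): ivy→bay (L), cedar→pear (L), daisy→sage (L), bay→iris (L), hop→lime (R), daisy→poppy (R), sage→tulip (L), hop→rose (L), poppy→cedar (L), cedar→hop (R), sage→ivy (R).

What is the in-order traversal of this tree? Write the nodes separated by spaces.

tulip sage iris bay ivy daisy pear cedar rose hop lime poppy

In-order visits the left subtree, then the node, then the right subtree.
At daisy: go left to sage.
  At sage: go left to tulip.
    tulip is a leaf — visit tulip.
  Visit sage.
  At sage: go right to ivy.
    At ivy: go left to bay.
      At bay: go left to iris.
        iris is a leaf — visit iris.
      Visit bay.
      At bay: no right child.
    Visit ivy.
    At ivy: no right child.
Visit daisy.
At daisy: go right to poppy.
  At poppy: go left to cedar.
    At cedar: go left to pear.
      pear is a leaf — visit pear.
    Visit cedar.
    At cedar: go right to hop.
      At hop: go left to rose.
        rose is a leaf — visit rose.
      Visit hop.
      At hop: go right to lime.
        lime is a leaf — visit lime.
  Visit poppy.
  At poppy: no right child.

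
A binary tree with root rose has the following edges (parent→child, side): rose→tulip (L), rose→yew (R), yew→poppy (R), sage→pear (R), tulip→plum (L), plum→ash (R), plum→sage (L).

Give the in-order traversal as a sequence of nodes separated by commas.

In-order visits the left subtree, then the node, then the right subtree.
At rose: go left to tulip.
  At tulip: go left to plum.
    At plum: go left to sage.
      At sage: no left child.
      Visit sage.
      At sage: go right to pear.
        pear is a leaf — visit pear.
    Visit plum.
    At plum: go right to ash.
      ash is a leaf — visit ash.
  Visit tulip.
  At tulip: no right child.
Visit rose.
At rose: go right to yew.
  At yew: no left child.
  Visit yew.
  At yew: go right to poppy.
    poppy is a leaf — visit poppy.

sage, pear, plum, ash, tulip, rose, yew, poppy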